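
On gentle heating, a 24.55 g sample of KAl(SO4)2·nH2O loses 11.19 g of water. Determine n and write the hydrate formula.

KAl(SO4)2·12H2O

Mass of anhydrous KAl(SO4)2 = 24.55 − 11.19 = 13.36 g
mol H2O = 11.19 / 18.02 = 0.621
Molar mass of KAl(SO4)2 = 258.22 g/mol → mol KAl(SO4)2 = 13.36 / 258.22 = 0.05174
n = 0.621 / 0.05174 = 12.00 ≈ 12 → KAl(SO4)2·12H2O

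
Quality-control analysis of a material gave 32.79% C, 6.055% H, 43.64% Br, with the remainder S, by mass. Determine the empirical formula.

C5H11BrS

Assume 100 g: 32.79 g C, 6.055 g H, 43.64 g Br, 17.515 g S.
Moles — C: 32.79 / 12.01 = 2.73 mol; H: 6.055 / 1.008 = 6.007 mol; Br: 43.64 / 79.90 = 0.5462 mol; S: 17.515 / 32.07 = 0.5461 mol
Divide by the smallest (0.5461 mol S): C 4.999, H 10.999, Br 1.000, S 1.000
≈ 5:11:1:1 → C5H11BrS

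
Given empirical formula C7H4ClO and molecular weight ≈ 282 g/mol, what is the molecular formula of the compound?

C14H8Cl2O2

Empirical-formula mass = 139.55 g/mol
n = 282 / 139.55 = 2.02 ≈ 2
Molecular formula = (C7H4ClO)2 = C14H8Cl2O2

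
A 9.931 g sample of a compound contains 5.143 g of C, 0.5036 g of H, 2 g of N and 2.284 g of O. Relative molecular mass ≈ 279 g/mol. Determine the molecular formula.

n(C) = 5.143/12.01 = 0.4282, n(H) = 0.5036/1.008 = 0.4996, n(N) = 2/14.01 = 0.1428, n(O) = 2.284/16.00 = 0.1427
Smallest is O at 0.1427 mol; normalising gives C 3.000, H 3.500, N 1.000, O 1.000
×2: C 6.00, H 7.00, N 2.00, O 2.00 → C6H7N2O2
Empirical-formula mass = 139.14 g/mol
n = 279 / 139.14 = 2.01 ≈ 2
Molecular formula = (C6H7N2O2)×2 = C12H14N4O4

C12H14N4O4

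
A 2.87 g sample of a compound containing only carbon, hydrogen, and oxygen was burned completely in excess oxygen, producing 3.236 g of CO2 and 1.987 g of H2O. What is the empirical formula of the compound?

C2H6O3

mol C = 3.236 / 44.01 = 0.07353; mass C = 0.07353 × 12.01 = 0.8831 g
mol H = 2 × (1.987 / 18.02) = 0.2205; mass H = 0.2205 × 1.008 = 0.2223 g
mass O = 2.87 − (1.105) = 1.765 g → mol O = 0.1103
Divide by the smallest (0.07353 mol C): C 1.000, H 2.999, O 1.500
×2: C 2.00, H 6.00, O 3.00 → C2H6O3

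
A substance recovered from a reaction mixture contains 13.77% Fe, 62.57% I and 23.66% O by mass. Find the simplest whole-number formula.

Assume 100 g: 13.77 g Fe, 62.57 g I, 23.66 g O.
Moles — Fe: 13.77 / 55.85 = 0.2466 mol; I: 62.57 / 126.90 = 0.4931 mol; O: 23.66 / 16.00 = 1.479 mol
Ratios (÷ 0.2466): Fe 1.000, I 2.000, O 5.998
≈ 1:2:6 → FeI2O6

FeI2O6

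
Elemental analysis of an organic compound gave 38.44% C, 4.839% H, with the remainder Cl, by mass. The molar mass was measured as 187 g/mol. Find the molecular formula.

C6H9Cl3

Assume 100 g: 38.44 g C, 4.839 g H, 56.721 g Cl.
n(C) = 38.44/12.01 = 3.201, n(H) = 4.839/1.008 = 4.801, n(Cl) = 56.721/35.45 = 1.6
Smallest is Cl at 1.6 mol; normalising gives C 2.000, H 3.000, Cl 1.000
≈ 2:3:1 → C2H3Cl
Empirical-formula mass = 62.49 g/mol
n = 187 / 62.49 = 2.99 ≈ 3
Molecular formula = (C2H3Cl)×3 = C6H9Cl3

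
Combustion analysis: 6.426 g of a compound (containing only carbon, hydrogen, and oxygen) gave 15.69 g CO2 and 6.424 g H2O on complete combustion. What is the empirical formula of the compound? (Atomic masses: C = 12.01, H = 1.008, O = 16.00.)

C4H8O

mol C = 15.69 / 44.01 = 0.3565; mass C = 0.3565 × 12.01 = 4.282 g
mol H = 2 × (6.424 / 18.02) = 0.7130; mass H = 0.7130 × 1.008 = 0.7187 g
mass O = 6.426 − (5.000) = 1.426 g → mol O = 0.08910
Smallest is O at 0.0891 mol; normalising gives C 4.001, H 8.002, O 1.000
≈ 4:8:1 → C4H8O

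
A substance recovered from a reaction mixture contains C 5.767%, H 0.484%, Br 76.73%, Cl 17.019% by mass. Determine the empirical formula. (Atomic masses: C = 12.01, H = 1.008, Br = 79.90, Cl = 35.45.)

CHBr2Cl

Assume 100 g: 5.767 g C, 0.484 g H, 76.73 g Br, 17.019 g Cl.
Moles — C: 5.767 / 12.01 = 0.4802 mol; H: 0.484 / 1.008 = 0.4802 mol; Br: 76.73 / 79.90 = 0.9603 mol; Cl: 17.019 / 35.45 = 0.4801 mol
Divide by the smallest (0.4801 mol Cl): C 1.000, H 1.000, Br 2.000, Cl 1.000
≈ 1:1:2:1 → CHBr2Cl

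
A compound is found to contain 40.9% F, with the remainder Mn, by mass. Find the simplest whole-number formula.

F2Mn

Assume 100 g: 40.9 g F, 59.1 g Mn.
n(F) = 40.9/19.00 = 2.153, n(Mn) = 59.1/54.94 = 1.076
Smallest is Mn at 1.076 mol; normalising gives F 2.001, Mn 1.000
→ F2Mn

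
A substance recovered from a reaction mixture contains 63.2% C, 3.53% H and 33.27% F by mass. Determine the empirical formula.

C3H2F

Assume 100 g: 63.2 g C, 3.53 g H, 33.27 g F.
Moles — C: 63.2 / 12.01 = 5.262 mol; H: 3.53 / 1.008 = 3.502 mol; F: 33.27 / 19.00 = 1.751 mol
Smallest is F at 1.751 mol; normalising gives C 3.005, H 2.000, F 1.000
Ratio ≈ 3:2:1, so the empirical formula is C3H2F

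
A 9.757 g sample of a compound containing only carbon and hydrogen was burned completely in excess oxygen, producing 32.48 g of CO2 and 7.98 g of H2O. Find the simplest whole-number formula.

C5H6

mol C = 32.48 / 44.01 = 0.7380; mass C = 0.7380 × 12.01 = 8.864 g
mol H = 2 × (7.98 / 18.02) = 0.8857; mass H = 0.8857 × 1.008 = 0.8928 g
Ratios (÷ 0.738): C 1.000, H 1.200
Scaling by 5: C 5.00, H 6.00 → C5H6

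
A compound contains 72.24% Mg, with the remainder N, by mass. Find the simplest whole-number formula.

Mg3N2

Assume 100 g: 72.24 g Mg, 27.76 g N.
Moles — Mg: 72.24 / 24.31 = 2.972 mol; N: 27.76 / 14.01 = 1.981 mol
Smallest is N at 1.981 mol; normalising gives Mg 1.500, N 1.000
Scaling by 2: Mg 3.00, N 2.00 → Mg3N2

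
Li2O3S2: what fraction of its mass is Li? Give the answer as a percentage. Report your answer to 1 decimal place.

Molar mass = 2(6.94) + 3(16.00) + 2(32.07) = 126.020 g/mol
Mass of Li per mole = 2 × 6.94 = 13.880 g
% Li = 13.880 / 126.020 × 100 = 11.0%

11.0%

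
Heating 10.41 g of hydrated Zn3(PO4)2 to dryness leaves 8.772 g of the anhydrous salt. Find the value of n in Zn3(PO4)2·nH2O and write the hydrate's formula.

Mass of water lost = 10.41 − 8.772 = 1.638 g → 1.638 / 18.02 = 0.0909 mol H2O
Molar mass of Zn3(PO4)2 = 386.08 g/mol → mol Zn3(PO4)2 = 8.772 / 386.08 = 0.02272
n = 0.0909 / 0.02272 = 4.00 ≈ 4 → Zn3(PO4)2·4H2O

Zn3(PO4)2·4H2O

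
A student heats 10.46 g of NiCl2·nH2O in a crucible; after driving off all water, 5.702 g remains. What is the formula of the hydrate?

Mass of water lost = 10.46 − 5.702 = 4.758 g → 4.758 / 18.02 = 0.264 mol H2O
Molar mass of NiCl2 = 129.59 g/mol → mol NiCl2 = 5.702 / 129.59 = 0.044
n = 0.264 / 0.044 = 6.00 ≈ 6 → NiCl2·6H2O

NiCl2·6H2O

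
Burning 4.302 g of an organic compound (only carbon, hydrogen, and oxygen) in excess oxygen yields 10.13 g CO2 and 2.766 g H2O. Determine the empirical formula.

mol C = 10.13 / 44.01 = 0.2302; mass C = 0.2302 × 12.01 = 2.764 g
mol H = 2 × (2.766 / 18.02) = 0.3070; mass H = 0.3070 × 1.008 = 0.3094 g
mass O = 4.302 − (3.074) = 1.228 g → mol O = 0.07676
Ratios (÷ 0.07676): C 2.999, H 3.999, O 1.000
Ratio ≈ 3:4:1, so the empirical formula is C3H4O

C3H4O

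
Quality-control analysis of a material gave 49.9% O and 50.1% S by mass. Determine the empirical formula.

Assume 100 g: 49.9 g O, 50.1 g S.
O: 49.9 g ÷ 16.00 g/mol = 3.119 mol
S: 50.1 g ÷ 32.07 g/mol = 1.562 mol
Divide by the smallest (1.562 mol S): O 1.996, S 1.000
≈ 2:1 → O2S

O2S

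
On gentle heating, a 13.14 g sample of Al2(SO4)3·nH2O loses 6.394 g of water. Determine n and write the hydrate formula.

Al2(SO4)3·18H2O

Mass of anhydrous Al2(SO4)3 = 13.14 − 6.394 = 6.746 g
mol H2O = 6.394 / 18.02 = 0.3548
Molar mass of Al2(SO4)3 = 342.17 g/mol → mol Al2(SO4)3 = 6.746 / 342.17 = 0.01972
n = 0.3548 / 0.01972 = 18.00 ≈ 18 → Al2(SO4)3·18H2O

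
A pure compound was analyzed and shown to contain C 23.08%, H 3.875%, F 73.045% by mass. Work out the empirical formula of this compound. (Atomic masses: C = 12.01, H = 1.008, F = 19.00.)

CH2F2

Assume 100 g: 23.08 g C, 3.875 g H, 73.045 g F.
n(C) = 23.08/12.01 = 1.922, n(H) = 3.875/1.008 = 3.844, n(F) = 73.045/19.00 = 3.844
Smallest is C at 1.922 mol; normalising gives C 1.000, H 2.000, F 2.001
Ratio ≈ 1:2:2, so the empirical formula is CH2F2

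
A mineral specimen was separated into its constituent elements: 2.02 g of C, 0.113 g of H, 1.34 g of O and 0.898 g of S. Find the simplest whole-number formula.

C: 2.02 g ÷ 12.01 g/mol = 0.1682 mol
H: 0.113 g ÷ 1.008 g/mol = 0.1121 mol
O: 1.34 g ÷ 16.00 g/mol = 0.08375 mol
S: 0.898 g ÷ 32.07 g/mol = 0.028 mol
Divide by the smallest (0.028 mol S): C 6.007, H 4.004, O 2.991, S 1.000
≈ 6:4:3:1 → C6H4O3S

C6H4O3S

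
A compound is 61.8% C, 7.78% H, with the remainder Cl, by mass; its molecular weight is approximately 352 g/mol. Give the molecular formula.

C18H27Cl3

Assume 100 g: 61.8 g C, 7.78 g H, 30.42 g Cl.
C: 61.8 g ÷ 12.01 g/mol = 5.146 mol
H: 7.78 g ÷ 1.008 g/mol = 7.718 mol
Cl: 30.42 g ÷ 35.45 g/mol = 0.8581 mol
Smallest is Cl at 0.8581 mol; normalising gives C 5.997, H 8.994, Cl 1.000
→ C6H9Cl
Empirical-formula mass = 116.58 g/mol
n = 352 / 116.58 = 3.02 ≈ 3
Molecular formula = (C6H9Cl)×3 = C18H27Cl3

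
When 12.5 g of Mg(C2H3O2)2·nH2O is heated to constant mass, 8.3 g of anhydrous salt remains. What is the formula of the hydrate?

Mass of water lost = 12.5 − 8.3 = 4.2 g → 4.2 / 18.02 = 0.2331 mol H2O
Molar mass of Mg(C2H3O2)2 = 142.40 g/mol → mol Mg(C2H3O2)2 = 8.3 / 142.40 = 0.05829
n = 0.2331 / 0.05829 = 4.00 ≈ 4 → Mg(C2H3O2)2·4H2O

Mg(C2H3O2)2·4H2O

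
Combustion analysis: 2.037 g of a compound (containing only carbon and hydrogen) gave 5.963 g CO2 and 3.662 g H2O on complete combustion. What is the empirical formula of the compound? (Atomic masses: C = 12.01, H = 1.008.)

CH3

mol C = 5.963 / 44.01 = 0.1355; mass C = 0.1355 × 12.01 = 1.627 g
mol H = 2 × (3.662 / 18.02) = 0.4064; mass H = 0.4064 × 1.008 = 0.4097 g
Divide by the smallest (0.1355 mol C): C 1.000, H 3.000
→ CH3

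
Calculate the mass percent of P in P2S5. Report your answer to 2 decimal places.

27.86%

Molar mass = 2(30.97) + 5(32.07) = 222.290 g/mol
Mass of P per mole = 2 × 30.97 = 61.940 g
% P = 61.940 / 222.290 × 100 = 27.86%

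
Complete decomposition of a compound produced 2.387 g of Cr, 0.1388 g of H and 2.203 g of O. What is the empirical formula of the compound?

CrH3O3

Moles — Cr: 2.387 / 52.00 = 0.0459 mol; H: 0.1388 / 1.008 = 0.1377 mol; O: 2.203 / 16.00 = 0.1377 mol
Divide by the smallest (0.0459 mol Cr): Cr 1.000, H 3.000, O 2.999
≈ 1:3:3 → CrH3O3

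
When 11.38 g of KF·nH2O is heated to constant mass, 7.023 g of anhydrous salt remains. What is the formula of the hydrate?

KF·2H2O

Mass of water lost = 11.38 − 7.023 = 4.357 g → 4.357 / 18.02 = 0.2418 mol H2O
Molar mass of KF = 58.10 g/mol → mol KF = 7.023 / 58.10 = 0.1209
n = 0.2418 / 0.1209 = 2.00 ≈ 2 → KF·2H2O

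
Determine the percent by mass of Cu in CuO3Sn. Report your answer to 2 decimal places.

27.60%

Molar mass = 1(63.55) + 3(16.00) + 1(118.71) = 230.260 g/mol
Mass of Cu per mole = 1 × 63.55 = 63.550 g
% Cu = 63.550 / 230.260 × 100 = 27.60%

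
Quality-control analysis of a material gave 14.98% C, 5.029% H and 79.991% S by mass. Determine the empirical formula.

CH4S2

Assume 100 g: 14.98 g C, 5.029 g H, 79.991 g S.
n(C) = 14.98/12.01 = 1.247, n(H) = 5.029/1.008 = 4.989, n(S) = 79.991/32.07 = 2.494
Ratios (÷ 1.247): C 1.000, H 4.000, S 2.000
≈ 1:4:2 → CH4S2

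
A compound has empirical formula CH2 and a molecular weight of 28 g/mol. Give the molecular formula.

Empirical-formula mass = 14.03 g/mol
n = 28 / 14.03 = 2.00 ≈ 2
Molecular formula = (CH2)2 = C2H4

C2H4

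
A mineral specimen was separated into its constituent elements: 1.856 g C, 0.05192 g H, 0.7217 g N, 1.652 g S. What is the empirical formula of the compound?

C3HNS

Moles — C: 1.856 / 12.01 = 0.1545 mol; H: 0.05192 / 1.008 = 0.05151 mol; N: 0.7217 / 14.01 = 0.05151 mol; S: 1.652 / 32.07 = 0.05151 mol
Ratios (÷ 0.05151): C 3.000, H 1.000, N 1.000, S 1.000
Ratio ≈ 3:1:1:1, so the empirical formula is C3HNS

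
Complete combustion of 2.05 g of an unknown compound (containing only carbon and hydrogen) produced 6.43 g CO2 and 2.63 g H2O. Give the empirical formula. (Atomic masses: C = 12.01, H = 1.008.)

mol C = 6.43 / 44.01 = 0.1461; mass C = 0.1461 × 12.01 = 1.755 g
mol H = 2 × (2.63 / 18.02) = 0.2919; mass H = 0.2919 × 1.008 = 0.2942 g
Divide by the smallest (0.1461 mol C): C 1.000, H 1.998
≈ 1:2 → CH2

CH2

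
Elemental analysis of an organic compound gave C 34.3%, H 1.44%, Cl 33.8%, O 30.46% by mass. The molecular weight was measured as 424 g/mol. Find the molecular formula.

C12H6Cl4O8

Assume 100 g: 34.3 g C, 1.44 g H, 33.8 g Cl, 30.46 g O.
n(C) = 34.3/12.01 = 2.856, n(H) = 1.44/1.008 = 1.429, n(Cl) = 33.8/35.45 = 0.9535, n(O) = 30.46/16.00 = 1.904
Ratios (÷ 0.9535): C 2.995, H 1.498, Cl 1.000, O 1.997
Scaling by 2: C 5.99, H 3.00, Cl 2.00, O 3.99 → C6H3Cl2O4
Empirical-formula mass = 209.98 g/mol
n = 424 / 209.98 = 2.02 ≈ 2
Molecular formula = (C6H3Cl2O4)×2 = C12H6Cl4O8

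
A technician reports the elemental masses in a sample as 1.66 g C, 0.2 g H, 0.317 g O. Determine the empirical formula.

C7H10O

C: 1.66 g ÷ 12.01 g/mol = 0.1382 mol
H: 0.2 g ÷ 1.008 g/mol = 0.1984 mol
O: 0.317 g ÷ 16.00 g/mol = 0.01981 mol
Smallest is O at 0.01981 mol; normalising gives C 6.976, H 10.015, O 1.000
→ C7H10O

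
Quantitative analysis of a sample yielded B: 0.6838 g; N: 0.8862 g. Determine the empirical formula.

B: 0.6838 g ÷ 10.81 g/mol = 0.06326 mol
N: 0.8862 g ÷ 14.01 g/mol = 0.06325 mol
Smallest is N at 0.06325 mol; normalising gives B 1.000, N 1.000
Ratio ≈ 1:1, so the empirical formula is BN

BN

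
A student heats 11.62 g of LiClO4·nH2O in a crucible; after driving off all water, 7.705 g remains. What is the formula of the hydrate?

Mass of water lost = 11.62 − 7.705 = 3.915 g → 3.915 / 18.02 = 0.2173 mol H2O
Molar mass of LiClO4 = 106.39 g/mol → mol LiClO4 = 7.705 / 106.39 = 0.07242
n = 0.2173 / 0.07242 = 3.00 ≈ 3 → LiClO4·3H2O

LiClO4·3H2O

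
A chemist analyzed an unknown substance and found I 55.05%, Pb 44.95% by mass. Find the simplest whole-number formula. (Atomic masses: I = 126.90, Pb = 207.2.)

I2Pb

Assume 100 g: 55.05 g I, 44.95 g Pb.
Moles — I: 55.05 / 126.90 = 0.4338 mol; Pb: 44.95 / 207.2 = 0.2169 mol
Smallest is Pb at 0.2169 mol; normalising gives I 2.000, Pb 1.000
Ratio ≈ 2:1, so the empirical formula is I2Pb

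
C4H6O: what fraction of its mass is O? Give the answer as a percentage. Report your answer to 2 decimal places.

Molar mass = 4(12.01) + 6(1.008) + 1(16.00) = 70.088 g/mol
Mass of O per mole = 1 × 16.00 = 16.000 g
% O = 16.000 / 70.088 × 100 = 22.83%

22.83%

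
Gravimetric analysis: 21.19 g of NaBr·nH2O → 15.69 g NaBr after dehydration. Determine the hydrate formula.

Mass of water lost = 21.19 − 15.69 = 5.5 g → 5.5 / 18.02 = 0.3052 mol H2O
Molar mass of NaBr = 102.89 g/mol → mol NaBr = 15.69 / 102.89 = 0.1525
n = 0.3052 / 0.1525 = 2.00 ≈ 2 → NaBr·2H2O

NaBr·2H2O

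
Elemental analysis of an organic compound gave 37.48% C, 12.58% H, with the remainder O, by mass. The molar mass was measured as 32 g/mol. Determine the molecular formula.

Assume 100 g: 37.48 g C, 12.58 g H, 49.94 g O.
n(C) = 37.48/12.01 = 3.121, n(H) = 12.58/1.008 = 12.48, n(O) = 49.94/16.00 = 3.121
Smallest is C at 3.121 mol; normalising gives C 1.000, H 3.999, O 1.000
→ CH4O
Empirical-formula mass = 32.04 g/mol
n = 32 / 32.04 = 1.00 ≈ 1
Molecular formula = empirical formula = CH4O

CH4O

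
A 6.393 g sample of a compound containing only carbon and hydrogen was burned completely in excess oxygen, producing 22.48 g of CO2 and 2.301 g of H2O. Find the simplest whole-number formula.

mol C = 22.48 / 44.01 = 0.5108; mass C = 0.5108 × 12.01 = 6.135 g
mol H = 2 × (2.301 / 18.02) = 0.2554; mass H = 0.2554 × 1.008 = 0.2574 g
Smallest is H at 0.2554 mol; normalising gives C 2.000, H 1.000
Ratio ≈ 2:1, so the empirical formula is C2H

C2H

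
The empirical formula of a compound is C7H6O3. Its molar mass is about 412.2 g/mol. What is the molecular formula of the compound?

Empirical-formula mass = 138.12 g/mol
n = 412.2 / 138.12 = 2.98 ≈ 3
Molecular formula = (C7H6O3)3 = C21H18O9

C21H18O9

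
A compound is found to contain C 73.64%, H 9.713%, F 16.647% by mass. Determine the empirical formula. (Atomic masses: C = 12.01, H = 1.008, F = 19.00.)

Assume 100 g: 73.64 g C, 9.713 g H, 16.647 g F.
n(C) = 73.64/12.01 = 6.132, n(H) = 9.713/1.008 = 9.636, n(F) = 16.647/19.00 = 0.8762
Divide by the smallest (0.8762 mol F): C 6.998, H 10.998, F 1.000
≈ 7:11:1 → C7H11F

C7H11F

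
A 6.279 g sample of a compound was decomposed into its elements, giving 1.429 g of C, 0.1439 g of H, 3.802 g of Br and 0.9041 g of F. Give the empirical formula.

n(C) = 1.429/12.01 = 0.119, n(H) = 0.1439/1.008 = 0.1428, n(Br) = 3.802/79.90 = 0.04758, n(F) = 0.9041/19.00 = 0.04758
Divide by the smallest (0.04758 mol F): C 2.500, H 3.000, Br 1.000, F 1.000
Multiply by 2: C 5.00, H 6.00, Br 2.00, F 2.00 → C5H6Br2F2

C5H6Br2F2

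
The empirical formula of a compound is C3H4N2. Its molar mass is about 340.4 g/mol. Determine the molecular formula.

C15H20N10

Empirical-formula mass = 68.08 g/mol
n = 340.4 / 68.08 = 5.00 ≈ 5
Molecular formula = (C3H4N2)5 = C15H20N10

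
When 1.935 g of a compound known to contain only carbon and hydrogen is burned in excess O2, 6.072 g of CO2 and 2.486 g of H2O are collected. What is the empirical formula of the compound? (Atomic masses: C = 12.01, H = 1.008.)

CH2

mol C = 6.072 / 44.01 = 0.1380; mass C = 0.1380 × 12.01 = 1.657 g
mol H = 2 × (2.486 / 18.02) = 0.2759; mass H = 0.2759 × 1.008 = 0.2781 g
Ratios (÷ 0.138): C 1.000, H 2.000
≈ 1:2 → CH2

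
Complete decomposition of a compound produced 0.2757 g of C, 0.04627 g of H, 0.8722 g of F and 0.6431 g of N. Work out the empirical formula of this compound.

C: 0.2757 g ÷ 12.01 g/mol = 0.02296 mol
H: 0.04627 g ÷ 1.008 g/mol = 0.0459 mol
F: 0.8722 g ÷ 19.00 g/mol = 0.04591 mol
N: 0.6431 g ÷ 14.01 g/mol = 0.0459 mol
Smallest is C at 0.02296 mol; normalising gives C 1.000, H 2.000, F 2.000, N 2.000
Ratio ≈ 1:2:2:2, so the empirical formula is CH2F2N2

CH2F2N2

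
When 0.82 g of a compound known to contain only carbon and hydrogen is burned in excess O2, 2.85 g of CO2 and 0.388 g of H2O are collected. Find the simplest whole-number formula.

mol C = 2.85 / 44.01 = 0.06476; mass C = 0.06476 × 12.01 = 0.7777 g
mol H = 2 × (0.388 / 18.02) = 0.04306; mass H = 0.04306 × 1.008 = 0.04341 g
Divide by the smallest (0.04306 mol H): C 1.504, H 1.000
×2: C 3.01, H 2.00 → C3H2

C3H2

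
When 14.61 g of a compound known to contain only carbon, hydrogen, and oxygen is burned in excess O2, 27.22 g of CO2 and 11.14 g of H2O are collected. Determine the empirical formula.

C5H10O3

mol C = 27.22 / 44.01 = 0.6185; mass C = 0.6185 × 12.01 = 7.428 g
mol H = 2 × (11.14 / 18.02) = 1.236; mass H = 1.236 × 1.008 = 1.246 g
mass O = 14.61 − (8.674) = 5.936 g → mol O = 0.3710
Ratios (÷ 0.371): C 1.667, H 3.333, O 1.000
Scaling by 3: C 5.00, H 10.00, O 3.00 → C5H10O3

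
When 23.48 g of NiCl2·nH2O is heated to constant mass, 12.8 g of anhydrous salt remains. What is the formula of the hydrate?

Mass of water lost = 23.48 − 12.8 = 10.68 g → 10.68 / 18.02 = 0.5927 mol H2O
Molar mass of NiCl2 = 129.59 g/mol → mol NiCl2 = 12.8 / 129.59 = 0.09877
n = 0.5927 / 0.09877 = 6.00 ≈ 6 → NiCl2·6H2O

NiCl2·6H2O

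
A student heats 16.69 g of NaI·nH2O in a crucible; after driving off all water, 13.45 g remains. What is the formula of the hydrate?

NaI·2H2O

Mass of water lost = 16.69 − 13.45 = 3.24 g → 3.24 / 18.02 = 0.1798 mol H2O
Molar mass of NaI = 149.89 g/mol → mol NaI = 13.45 / 149.89 = 0.08973
n = 0.1798 / 0.08973 = 2.00 ≈ 2 → NaI·2H2O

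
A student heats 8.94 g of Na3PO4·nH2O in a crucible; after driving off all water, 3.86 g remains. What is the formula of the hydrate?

Na3PO4·12H2O

Mass of water lost = 8.94 − 3.86 = 5.08 g → 5.08 / 18.02 = 0.2819 mol H2O
Molar mass of Na3PO4 = 163.94 g/mol → mol Na3PO4 = 3.86 / 163.94 = 0.02355
n = 0.2819 / 0.02355 = 11.97 ≈ 12 → Na3PO4·12H2O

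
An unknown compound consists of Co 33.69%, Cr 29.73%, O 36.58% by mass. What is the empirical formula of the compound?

CoCrO4

Assume 100 g: 33.69 g Co, 29.73 g Cr, 36.58 g O.
Co: 33.69 g ÷ 58.93 g/mol = 0.5717 mol
Cr: 29.73 g ÷ 52.00 g/mol = 0.5717 mol
O: 36.58 g ÷ 16.00 g/mol = 2.286 mol
Ratios (÷ 0.5717): Co 1.000, Cr 1.000, O 3.999
→ CoCrO4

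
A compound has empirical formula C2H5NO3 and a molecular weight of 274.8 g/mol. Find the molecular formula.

Empirical-formula mass = 91.07 g/mol
n = 274.8 / 91.07 = 3.02 ≈ 3
Molecular formula = (C2H5NO3)3 = C6H15N3O9

C6H15N3O9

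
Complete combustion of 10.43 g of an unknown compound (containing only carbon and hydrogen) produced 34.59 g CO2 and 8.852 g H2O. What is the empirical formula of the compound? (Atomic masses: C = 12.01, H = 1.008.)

C4H5

mol C = 34.59 / 44.01 = 0.7860; mass C = 0.7860 × 12.01 = 9.439 g
mol H = 2 × (8.852 / 18.02) = 0.9825; mass H = 0.9825 × 1.008 = 0.9903 g
Ratios (÷ 0.786): C 1.000, H 1.250
Scaling by 4: C 4.00, H 5.00 → C4H5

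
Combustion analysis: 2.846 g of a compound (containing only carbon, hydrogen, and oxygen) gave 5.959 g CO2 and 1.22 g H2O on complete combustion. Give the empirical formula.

mol C = 5.959 / 44.01 = 0.1354; mass C = 0.1354 × 12.01 = 1.626 g
mol H = 2 × (1.22 / 18.02) = 0.1354; mass H = 0.1354 × 1.008 = 0.1365 g
mass O = 2.846 − (1.763) = 1.083 g → mol O = 0.06771
Ratios (÷ 0.06771): C 2.000, H 2.000, O 1.000
Ratio ≈ 2:2:1, so the empirical formula is C2H2O

C2H2O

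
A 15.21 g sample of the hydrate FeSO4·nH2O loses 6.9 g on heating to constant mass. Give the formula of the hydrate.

FeSO4·7H2O

Mass of anhydrous FeSO4 = 15.21 − 6.9 = 8.31 g
mol H2O = 6.9 / 18.02 = 0.3829
Molar mass of FeSO4 = 151.92 g/mol → mol FeSO4 = 8.31 / 151.92 = 0.0547
n = 0.3829 / 0.0547 = 7.00 ≈ 7 → FeSO4·7H2O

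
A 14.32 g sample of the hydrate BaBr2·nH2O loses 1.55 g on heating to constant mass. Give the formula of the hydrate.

Mass of anhydrous BaBr2 = 14.32 − 1.55 = 12.77 g
mol H2O = 1.55 / 18.02 = 0.08602
Molar mass of BaBr2 = 297.13 g/mol → mol BaBr2 = 12.77 / 297.13 = 0.04298
n = 0.08602 / 0.04298 = 2.00 ≈ 2 → BaBr2·2H2O

BaBr2·2H2O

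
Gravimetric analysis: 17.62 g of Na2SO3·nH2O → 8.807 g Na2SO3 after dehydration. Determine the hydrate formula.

Mass of water lost = 17.62 − 8.807 = 8.813 g → 8.813 / 18.02 = 0.4891 mol H2O
Molar mass of Na2SO3 = 126.05 g/mol → mol Na2SO3 = 8.807 / 126.05 = 0.06987
n = 0.4891 / 0.06987 = 7.00 ≈ 7 → Na2SO3·7H2O

Na2SO3·7H2O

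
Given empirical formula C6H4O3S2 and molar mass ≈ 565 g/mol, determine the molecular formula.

Empirical-formula mass = 188.23 g/mol
n = 565 / 188.23 = 3.00 ≈ 3
Molecular formula = (C6H4O3S2)3 = C18H12O9S6

C18H12O9S6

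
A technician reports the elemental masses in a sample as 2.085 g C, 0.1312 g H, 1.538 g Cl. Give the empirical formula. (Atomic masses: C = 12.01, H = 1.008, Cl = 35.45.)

C4H3Cl

C: 2.085 g ÷ 12.01 g/mol = 0.1736 mol
H: 0.1312 g ÷ 1.008 g/mol = 0.1302 mol
Cl: 1.538 g ÷ 35.45 g/mol = 0.04339 mol
Divide by the smallest (0.04339 mol Cl): C 4.002, H 3.000, Cl 1.000
→ C4H3Cl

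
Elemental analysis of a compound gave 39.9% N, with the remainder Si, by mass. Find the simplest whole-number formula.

N4Si3

Assume 100 g: 39.9 g N, 60.1 g Si.
Moles — N: 39.9 / 14.01 = 2.848 mol; Si: 60.1 / 28.09 = 2.14 mol
Ratios (÷ 2.14): N 1.331, Si 1.000
Scaling by 3: N 3.99, Si 3.00 → N4Si3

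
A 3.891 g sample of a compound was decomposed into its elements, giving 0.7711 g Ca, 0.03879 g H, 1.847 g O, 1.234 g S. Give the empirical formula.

CaH2O6S2

Ca: 0.7711 g ÷ 40.08 g/mol = 0.01924 mol
H: 0.03879 g ÷ 1.008 g/mol = 0.03848 mol
O: 1.847 g ÷ 16.00 g/mol = 0.1154 mol
S: 1.234 g ÷ 32.07 g/mol = 0.03848 mol
Divide by the smallest (0.01924 mol Ca): Ca 1.000, H 2.000, O 6.000, S 2.000
→ CaH2O6S2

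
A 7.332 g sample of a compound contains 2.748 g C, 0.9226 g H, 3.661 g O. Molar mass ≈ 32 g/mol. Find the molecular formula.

Moles — C: 2.748 / 12.01 = 0.2288 mol; H: 0.9226 / 1.008 = 0.9153 mol; O: 3.661 / 16.00 = 0.2288 mol
Smallest is C at 0.2288 mol; normalising gives C 1.000, H 4.000, O 1.000
→ CH4O
Empirical-formula mass = 32.04 g/mol
n = 32 / 32.04 = 1.00 ≈ 1
Molecular formula = empirical formula = CH4O

CH4O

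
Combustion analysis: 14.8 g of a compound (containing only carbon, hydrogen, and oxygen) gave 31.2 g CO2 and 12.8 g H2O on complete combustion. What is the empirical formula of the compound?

mol C = 31.2 / 44.01 = 0.7089; mass C = 0.7089 × 12.01 = 8.514 g
mol H = 2 × (12.8 / 18.02) = 1.421; mass H = 1.421 × 1.008 = 1.432 g
mass O = 14.8 − (9.946) = 4.854 g → mol O = 0.3034
Ratios (÷ 0.3034): C 2.337, H 4.683, O 1.000
Multiply by 3: C 7.01, H 14.05, O 3.00 → C7H14O3

C7H14O3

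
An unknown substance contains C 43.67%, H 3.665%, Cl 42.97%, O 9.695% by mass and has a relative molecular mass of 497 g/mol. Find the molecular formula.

C18H18Cl6O3

Assume 100 g: 43.67 g C, 3.665 g H, 42.97 g Cl, 9.695 g O.
n(C) = 43.67/12.01 = 3.636, n(H) = 3.665/1.008 = 3.636, n(Cl) = 42.97/35.45 = 1.212, n(O) = 9.695/16.00 = 0.6059
Smallest is O at 0.6059 mol; normalising gives C 6.001, H 6.000, Cl 2.000, O 1.000
→ C6H6Cl2O
Empirical-formula mass = 165.01 g/mol
n = 497 / 165.01 = 3.01 ≈ 3
Molecular formula = (C6H6Cl2O)×3 = C18H18Cl6O3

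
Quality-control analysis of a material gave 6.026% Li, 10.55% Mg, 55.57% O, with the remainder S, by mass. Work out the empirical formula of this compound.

Li2MgO8S2

Assume 100 g: 6.026 g Li, 10.55 g Mg, 55.57 g O, 27.854 g S.
Li: 6.026 g ÷ 6.94 g/mol = 0.8683 mol
Mg: 10.55 g ÷ 24.31 g/mol = 0.434 mol
O: 55.57 g ÷ 16.00 g/mol = 3.473 mol
S: 27.854 g ÷ 32.07 g/mol = 0.8685 mol
Ratios (÷ 0.434): Li 2.001, Mg 1.000, O 8.003, S 2.001
≈ 2:1:8:2 → Li2MgO8S2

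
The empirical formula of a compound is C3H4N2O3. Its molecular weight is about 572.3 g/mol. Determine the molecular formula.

C15H20N10O15

Empirical-formula mass = 116.08 g/mol
n = 572.3 / 116.08 = 4.93 ≈ 5
Molecular formula = (C3H4N2O3)5 = C15H20N10O15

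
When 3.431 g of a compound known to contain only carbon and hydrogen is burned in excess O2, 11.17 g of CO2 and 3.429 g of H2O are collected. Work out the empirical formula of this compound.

mol C = 11.17 / 44.01 = 0.2538; mass C = 0.2538 × 12.01 = 3.048 g
mol H = 2 × (3.429 / 18.02) = 0.3806; mass H = 0.3806 × 1.008 = 0.3836 g
Divide by the smallest (0.2538 mol C): C 1.000, H 1.499
Multiply by 2: C 2.00, H 3.00 → C2H3

C2H3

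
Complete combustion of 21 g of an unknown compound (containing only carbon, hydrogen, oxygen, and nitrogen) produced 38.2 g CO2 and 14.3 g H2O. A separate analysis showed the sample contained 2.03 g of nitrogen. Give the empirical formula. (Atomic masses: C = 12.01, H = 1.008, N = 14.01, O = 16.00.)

mol C = 38.2 / 44.01 = 0.8680; mass C = 0.8680 × 12.01 = 10.42 g
mol H = 2 × (14.3 / 18.02) = 1.587; mass H = 1.587 × 1.008 = 1.600 g
mol N = 2.03 / 14.01 = 0.1449
mass O = 21 − (14.05) = 6.946 g → mol O = 0.4341
Divide by the smallest (0.1449 mol N): C 5.990, H 10.954, N 1.000, O 2.996
≈ 6:11:1:3 → C6H11NO3

C6H11NO3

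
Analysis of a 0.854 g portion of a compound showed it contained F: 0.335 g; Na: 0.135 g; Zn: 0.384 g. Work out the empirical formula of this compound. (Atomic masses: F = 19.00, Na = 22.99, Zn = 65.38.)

n(F) = 0.335/19.00 = 0.01763, n(Na) = 0.135/22.99 = 0.005872, n(Zn) = 0.384/65.38 = 0.005873
Ratios (÷ 0.005872): F 3.003, Na 1.000, Zn 1.000
≈ 3:1:1 → F3NaZn

F3NaZn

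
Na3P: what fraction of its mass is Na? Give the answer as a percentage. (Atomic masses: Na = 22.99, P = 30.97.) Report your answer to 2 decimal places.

Molar mass = 3(22.99) + 1(30.97) = 99.940 g/mol
Mass of Na per mole = 3 × 22.99 = 68.970 g
% Na = 68.970 / 99.940 × 100 = 69.01%

69.01%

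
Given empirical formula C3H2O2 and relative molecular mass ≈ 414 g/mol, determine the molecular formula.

Empirical-formula mass = 70.05 g/mol
n = 414 / 70.05 = 5.91 ≈ 6
Molecular formula = (C3H2O2)6 = C18H12O12

C18H12O12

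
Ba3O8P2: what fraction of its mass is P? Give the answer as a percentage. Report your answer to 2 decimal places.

10.29%

Molar mass = 3(137.33) + 8(16.00) + 2(30.97) = 601.930 g/mol
Mass of P per mole = 2 × 30.97 = 61.940 g
% P = 61.940 / 601.930 × 100 = 10.29%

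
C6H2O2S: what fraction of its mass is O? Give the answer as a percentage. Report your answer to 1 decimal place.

23.2%

Molar mass = 6(12.01) + 2(1.008) + 2(16.00) + 1(32.07) = 138.146 g/mol
Mass of O per mole = 2 × 16.00 = 32.000 g
% O = 32.000 / 138.146 × 100 = 23.2%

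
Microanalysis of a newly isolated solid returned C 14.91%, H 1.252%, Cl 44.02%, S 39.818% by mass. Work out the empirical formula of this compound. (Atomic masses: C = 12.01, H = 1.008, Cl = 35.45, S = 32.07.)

CHClS

Assume 100 g: 14.91 g C, 1.252 g H, 44.02 g Cl, 39.818 g S.
C: 14.91 g ÷ 12.01 g/mol = 1.241 mol
H: 1.252 g ÷ 1.008 g/mol = 1.242 mol
Cl: 44.02 g ÷ 35.45 g/mol = 1.242 mol
S: 39.818 g ÷ 32.07 g/mol = 1.242 mol
Divide by the smallest (1.241 mol C): C 1.000, H 1.000, Cl 1.000, S 1.000
→ CHClS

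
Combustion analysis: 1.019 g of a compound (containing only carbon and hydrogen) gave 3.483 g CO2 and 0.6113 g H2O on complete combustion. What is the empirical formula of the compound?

C7H6

mol C = 3.483 / 44.01 = 0.07914; mass C = 0.07914 × 12.01 = 0.9505 g
mol H = 2 × (0.6113 / 18.02) = 0.06785; mass H = 0.06785 × 1.008 = 0.06839 g
Smallest is H at 0.06785 mol; normalising gives C 1.166, H 1.000
Multiply by 6: C 7.00, H 6.00 → C7H6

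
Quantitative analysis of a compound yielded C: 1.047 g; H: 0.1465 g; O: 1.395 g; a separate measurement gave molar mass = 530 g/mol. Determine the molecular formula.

C18H30O18

n(C) = 1.047/12.01 = 0.08718, n(H) = 0.1465/1.008 = 0.1453, n(O) = 1.395/16.00 = 0.08719
Ratios (÷ 0.08718): C 1.000, H 1.667, O 1.000
×3: C 3.00, H 5.00, O 3.00 → C3H5O3
Empirical-formula mass = 89.07 g/mol
n = 530 / 89.07 = 5.95 ≈ 6
Molecular formula = (C3H5O3)×6 = C18H30O18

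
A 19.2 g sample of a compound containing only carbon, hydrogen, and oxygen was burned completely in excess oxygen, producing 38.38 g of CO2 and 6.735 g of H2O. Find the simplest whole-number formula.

C7H6O4

mol C = 38.38 / 44.01 = 0.8721; mass C = 0.8721 × 12.01 = 10.47 g
mol H = 2 × (6.735 / 18.02) = 0.7475; mass H = 0.7475 × 1.008 = 0.7535 g
mass O = 19.2 − (11.23) = 7.973 g → mol O = 0.4983
Smallest is O at 0.4983 mol; normalising gives C 1.750, H 1.500, O 1.000
Scaling by 4: C 7.00, H 6.00, O 4.00 → C7H6O4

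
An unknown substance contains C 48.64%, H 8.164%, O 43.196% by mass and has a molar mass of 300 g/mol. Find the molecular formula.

C12H24O8

Assume 100 g: 48.64 g C, 8.164 g H, 43.196 g O.
n(C) = 48.64/12.01 = 4.05, n(H) = 8.164/1.008 = 8.099, n(O) = 43.196/16.00 = 2.7
Divide by the smallest (2.7 mol O): C 1.500, H 3.000, O 1.000
Multiply by 2: C 3.00, H 6.00, O 2.00 → C3H6O2
Empirical-formula mass = 74.08 g/mol
n = 300 / 74.08 = 4.05 ≈ 4
Molecular formula = (C3H6O2)×4 = C12H24O8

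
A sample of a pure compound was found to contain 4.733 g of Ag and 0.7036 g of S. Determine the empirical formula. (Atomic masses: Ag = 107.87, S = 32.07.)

Ag2S

Ag: 4.733 g ÷ 107.87 g/mol = 0.04388 mol
S: 0.7036 g ÷ 32.07 g/mol = 0.02194 mol
Ratios (÷ 0.02194): Ag 2.000, S 1.000
Ratio ≈ 2:1, so the empirical formula is Ag2S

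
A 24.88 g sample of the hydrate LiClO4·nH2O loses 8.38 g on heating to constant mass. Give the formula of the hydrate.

Mass of anhydrous LiClO4 = 24.88 − 8.38 = 16.5 g
mol H2O = 8.38 / 18.02 = 0.465
Molar mass of LiClO4 = 106.39 g/mol → mol LiClO4 = 16.5 / 106.39 = 0.1551
n = 0.465 / 0.1551 = 3.00 ≈ 3 → LiClO4·3H2O

LiClO4·3H2O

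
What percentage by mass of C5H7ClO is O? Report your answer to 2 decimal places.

13.50%

Molar mass = 5(12.01) + 7(1.008) + 1(35.45) + 1(16.00) = 118.556 g/mol
Mass of O per mole = 1 × 16.00 = 16.000 g
% O = 16.000 / 118.556 × 100 = 13.50%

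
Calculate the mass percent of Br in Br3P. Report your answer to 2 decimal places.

Molar mass = 3(79.90) + 1(30.97) = 270.670 g/mol
Mass of Br per mole = 3 × 79.90 = 239.700 g
% Br = 239.700 / 270.670 × 100 = 88.56%

88.56%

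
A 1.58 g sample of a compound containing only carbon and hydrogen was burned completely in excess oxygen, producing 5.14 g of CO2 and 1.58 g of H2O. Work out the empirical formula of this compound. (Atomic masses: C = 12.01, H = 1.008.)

mol C = 5.14 / 44.01 = 0.1168; mass C = 0.1168 × 12.01 = 1.403 g
mol H = 2 × (1.58 / 18.02) = 0.1754; mass H = 0.1754 × 1.008 = 0.1768 g
Ratios (÷ 0.1168): C 1.000, H 1.501
Scaling by 2: C 2.00, H 3.00 → C2H3

C2H3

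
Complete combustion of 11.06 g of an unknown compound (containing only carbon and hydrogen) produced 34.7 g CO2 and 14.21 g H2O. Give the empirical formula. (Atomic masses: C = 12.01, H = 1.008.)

mol C = 34.7 / 44.01 = 0.7885; mass C = 0.7885 × 12.01 = 9.469 g
mol H = 2 × (14.21 / 18.02) = 1.577; mass H = 1.577 × 1.008 = 1.590 g
Divide by the smallest (0.7885 mol C): C 1.000, H 2.000
Ratio ≈ 1:2, so the empirical formula is CH2

CH2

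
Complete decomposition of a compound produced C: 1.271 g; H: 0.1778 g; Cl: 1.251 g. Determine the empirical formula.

Moles — C: 1.271 / 12.01 = 0.1058 mol; H: 0.1778 / 1.008 = 0.1764 mol; Cl: 1.251 / 35.45 = 0.03529 mol
Divide by the smallest (0.03529 mol Cl): C 2.999, H 4.998, Cl 1.000
→ C3H5Cl

C3H5Cl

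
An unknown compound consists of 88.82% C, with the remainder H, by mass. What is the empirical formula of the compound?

C2H3

Assume 100 g: 88.82 g C, 11.18 g H.
Moles — C: 88.82 / 12.01 = 7.396 mol; H: 11.18 / 1.008 = 11.09 mol
Smallest is C at 7.396 mol; normalising gives C 1.000, H 1.500
Multiply by 2: C 2.00, H 3.00 → C2H3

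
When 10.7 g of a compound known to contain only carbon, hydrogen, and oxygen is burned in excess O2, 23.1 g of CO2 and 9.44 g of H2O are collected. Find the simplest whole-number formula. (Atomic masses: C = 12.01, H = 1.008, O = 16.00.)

mol C = 23.1 / 44.01 = 0.5249; mass C = 0.5249 × 12.01 = 6.304 g
mol H = 2 × (9.44 / 18.02) = 1.048; mass H = 1.048 × 1.008 = 1.056 g
mass O = 10.7 − (7.360) = 3.340 g → mol O = 0.2088
Smallest is O at 0.2088 mol; normalising gives C 2.514, H 5.019, O 1.000
Scaling by 2: C 5.03, H 10.04, O 2.00 → C5H10O2

C5H10O2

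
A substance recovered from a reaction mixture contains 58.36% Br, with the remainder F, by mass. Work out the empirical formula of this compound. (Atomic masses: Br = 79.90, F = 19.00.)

BrF3

Assume 100 g: 58.36 g Br, 41.64 g F.
n(Br) = 58.36/79.90 = 0.7304, n(F) = 41.64/19.00 = 2.192
Ratios (÷ 0.7304): Br 1.000, F 3.000
Ratio ≈ 1:3, so the empirical formula is BrF3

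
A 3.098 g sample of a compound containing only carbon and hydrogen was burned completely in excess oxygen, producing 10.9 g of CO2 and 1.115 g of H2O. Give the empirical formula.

mol C = 10.9 / 44.01 = 0.2477; mass C = 0.2477 × 12.01 = 2.975 g
mol H = 2 × (1.115 / 18.02) = 0.1238; mass H = 0.1238 × 1.008 = 0.1247 g
Ratios (÷ 0.1238): C 2.001, H 1.000
→ C2H

C2H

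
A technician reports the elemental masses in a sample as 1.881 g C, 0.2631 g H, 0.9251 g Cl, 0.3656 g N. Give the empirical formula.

Moles — C: 1.881 / 12.01 = 0.1566 mol; H: 0.2631 / 1.008 = 0.261 mol; Cl: 0.9251 / 35.45 = 0.0261 mol; N: 0.3656 / 14.01 = 0.0261 mol
Ratios (÷ 0.0261): C 6.002, H 10.002, Cl 1.000, N 1.000
Ratio ≈ 6:10:1:1, so the empirical formula is C6H10ClN

C6H10ClN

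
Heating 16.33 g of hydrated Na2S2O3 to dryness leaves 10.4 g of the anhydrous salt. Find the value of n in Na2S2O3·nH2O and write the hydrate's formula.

Na2S2O3·5H2O

Mass of water lost = 16.33 − 10.4 = 5.93 g → 5.93 / 18.02 = 0.3291 mol H2O
Molar mass of Na2S2O3 = 158.12 g/mol → mol Na2S2O3 = 10.4 / 158.12 = 0.06577
n = 0.3291 / 0.06577 = 5.00 ≈ 5 → Na2S2O3·5H2O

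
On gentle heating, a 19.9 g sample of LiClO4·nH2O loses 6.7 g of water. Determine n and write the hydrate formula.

Mass of anhydrous LiClO4 = 19.9 − 6.7 = 13.2 g
mol H2O = 6.7 / 18.02 = 0.3718
Molar mass of LiClO4 = 106.39 g/mol → mol LiClO4 = 13.2 / 106.39 = 0.1241
n = 0.3718 / 0.1241 = 3.00 ≈ 3 → LiClO4·3H2O

LiClO4·3H2O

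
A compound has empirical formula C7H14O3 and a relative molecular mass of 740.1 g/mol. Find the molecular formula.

Empirical-formula mass = 146.18 g/mol
n = 740.1 / 146.18 = 5.06 ≈ 5
Molecular formula = (C7H14O3)5 = C35H70O15

C35H70O15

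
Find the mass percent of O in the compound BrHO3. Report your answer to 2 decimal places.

37.24%

Molar mass = 1(79.90) + 1(1.008) + 3(16.00) = 128.908 g/mol
Mass of O per mole = 3 × 16.00 = 48.000 g
% O = 48.000 / 128.908 × 100 = 37.24%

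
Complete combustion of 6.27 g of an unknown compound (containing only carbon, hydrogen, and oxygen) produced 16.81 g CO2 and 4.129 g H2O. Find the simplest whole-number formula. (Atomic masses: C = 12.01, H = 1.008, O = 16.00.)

C5H6O

mol C = 16.81 / 44.01 = 0.3820; mass C = 0.3820 × 12.01 = 4.587 g
mol H = 2 × (4.129 / 18.02) = 0.4583; mass H = 0.4583 × 1.008 = 0.4619 g
mass O = 6.27 − (5.049) = 1.221 g → mol O = 0.07630
Divide by the smallest (0.0763 mol O): C 5.006, H 6.006, O 1.000
→ C5H6O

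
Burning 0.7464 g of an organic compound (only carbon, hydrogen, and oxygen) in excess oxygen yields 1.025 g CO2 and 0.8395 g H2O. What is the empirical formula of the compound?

CH4O

mol C = 1.025 / 44.01 = 0.02329; mass C = 0.02329 × 12.01 = 0.2797 g
mol H = 2 × (0.8395 / 18.02) = 0.09317; mass H = 0.09317 × 1.008 = 0.09392 g
mass O = 0.7464 − (0.3736) = 0.3728 g → mol O = 0.02330
Smallest is C at 0.02329 mol; normalising gives C 1.000, H 4.001, O 1.000
→ CH4O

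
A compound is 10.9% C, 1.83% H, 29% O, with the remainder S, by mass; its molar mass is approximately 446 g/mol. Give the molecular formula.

C4H8O8S8

Assume 100 g: 10.9 g C, 1.83 g H, 29 g O, 58.27 g S.
C: 10.9 g ÷ 12.01 g/mol = 0.9076 mol
H: 1.83 g ÷ 1.008 g/mol = 1.815 mol
O: 29 g ÷ 16.00 g/mol = 1.812 mol
S: 58.27 g ÷ 32.07 g/mol = 1.817 mol
Divide by the smallest (0.9076 mol C): C 1.000, H 2.000, O 1.997, S 2.002
Ratio ≈ 1:2:2:2, so the empirical formula is CH2O2S2
Empirical-formula mass = 110.17 g/mol
n = 446 / 110.17 = 4.05 ≈ 4
Molecular formula = (CH2O2S2)×4 = C4H8O8S8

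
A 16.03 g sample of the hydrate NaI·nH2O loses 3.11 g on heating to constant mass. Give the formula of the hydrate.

NaI·2H2O

Mass of anhydrous NaI = 16.03 − 3.11 = 12.92 g
mol H2O = 3.11 / 18.02 = 0.1726
Molar mass of NaI = 149.89 g/mol → mol NaI = 12.92 / 149.89 = 0.0862
n = 0.1726 / 0.0862 = 2.00 ≈ 2 → NaI·2H2O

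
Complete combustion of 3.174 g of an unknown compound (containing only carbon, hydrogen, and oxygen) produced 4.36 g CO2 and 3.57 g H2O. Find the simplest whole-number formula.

mol C = 4.36 / 44.01 = 0.09907; mass C = 0.09907 × 12.01 = 1.190 g
mol H = 2 × (3.57 / 18.02) = 0.3962; mass H = 0.3962 × 1.008 = 0.3994 g
mass O = 3.174 − (1.589) = 1.585 g → mol O = 0.09905
Smallest is O at 0.09905 mol; normalising gives C 1.000, H 4.000, O 1.000
→ CH4O

CH4O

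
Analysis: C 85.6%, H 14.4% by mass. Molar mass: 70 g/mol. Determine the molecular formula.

C5H10

Assume 100 g: 85.6 g C, 14.4 g H.
Moles — C: 85.6 / 12.01 = 7.127 mol; H: 14.4 / 1.008 = 14.29 mol
Ratios (÷ 7.127): C 1.000, H 2.004
→ CH2
Empirical-formula mass = 14.03 g/mol
n = 70 / 14.03 = 4.99 ≈ 5
Molecular formula = (CH2)×5 = C5H10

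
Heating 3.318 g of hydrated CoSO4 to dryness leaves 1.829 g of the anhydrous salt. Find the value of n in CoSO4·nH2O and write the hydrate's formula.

CoSO4·7H2O

Mass of water lost = 3.318 − 1.829 = 1.489 g → 1.489 / 18.02 = 0.08263 mol H2O
Molar mass of CoSO4 = 155.00 g/mol → mol CoSO4 = 1.829 / 155.00 = 0.0118
n = 0.08263 / 0.0118 = 7.00 ≈ 7 → CoSO4·7H2O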